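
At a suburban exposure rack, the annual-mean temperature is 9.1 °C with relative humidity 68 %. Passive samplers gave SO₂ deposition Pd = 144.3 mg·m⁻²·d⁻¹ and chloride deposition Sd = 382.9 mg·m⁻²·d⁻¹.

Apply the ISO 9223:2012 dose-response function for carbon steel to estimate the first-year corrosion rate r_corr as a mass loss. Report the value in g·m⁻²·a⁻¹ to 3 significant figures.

carbon steel: temperature factor f = +0.150·(-0.9) = -0.1350
  sulphur-dioxide contribution → 79.95 μm/a
  chloride contribution → 55.3 μm/a
  total first-year rate 135.3 μm/a
Convert to mass loss: 135.3 μm/a × 7.85 g/cm³ = 1062 g·m⁻²·a⁻¹

r_corr = 1.06e+03 g·m⁻²·a⁻¹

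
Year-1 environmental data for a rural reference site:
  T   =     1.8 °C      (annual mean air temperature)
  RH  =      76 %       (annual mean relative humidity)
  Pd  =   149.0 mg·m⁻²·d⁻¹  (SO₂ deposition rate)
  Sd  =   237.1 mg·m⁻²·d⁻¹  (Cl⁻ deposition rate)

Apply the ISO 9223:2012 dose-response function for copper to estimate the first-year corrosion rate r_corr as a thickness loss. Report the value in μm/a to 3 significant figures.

copper: T≤10 °C ⇒ hinge +0.126·(1.8−10) = -1.0332
  sulphur-dioxide contribution → 0.6137 μm/a
  chloride contribution → 0.7559 μm/a
  ⇒ r_corr(copper) = 1.37 μm/a

r_corr = 1.37 μm/a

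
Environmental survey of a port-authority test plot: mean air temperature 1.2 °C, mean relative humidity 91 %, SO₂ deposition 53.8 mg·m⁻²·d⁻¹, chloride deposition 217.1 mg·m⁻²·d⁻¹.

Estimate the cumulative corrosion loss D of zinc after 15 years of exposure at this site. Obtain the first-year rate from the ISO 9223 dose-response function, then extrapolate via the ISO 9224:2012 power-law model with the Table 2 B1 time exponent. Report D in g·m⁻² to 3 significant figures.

D(15) = 282 g·m⁻²

zinc: T≤10 °C ⇒ hinge +0.038·(1.2−10) = -0.3344
  Pd branch = 0.0129·Pd^0.44·e^(0.046·RH+f) = 3.506 μm/a
  Sd branch = 0.0175·Sd^0.57·e^(0.008·RH+0.085·T) = 0.8618 μm/a
  sum: 3.506 + 0.8618 → r_corr = 4.368 μm/a
Long-term exponent b (ISO 9224 Table 2, B1) = 0.813
  D(15) = 4.368 × 15^0.813 = 4.368 × 9.04 = 39.49 μm
  Mass loss = 39.49 μm × 7.14 g/cm³ = 281.9 g·m⁻²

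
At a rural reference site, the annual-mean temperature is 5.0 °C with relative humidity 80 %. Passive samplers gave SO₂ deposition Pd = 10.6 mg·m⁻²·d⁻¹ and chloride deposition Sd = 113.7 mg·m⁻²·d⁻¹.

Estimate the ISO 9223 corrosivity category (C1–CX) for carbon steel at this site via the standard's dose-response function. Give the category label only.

carbon steel: temperature factor f = +0.150·(-5.0) = -0.7500
  SO₂ term: 1.77·10.6^0.52·exp(0.02·80-0.7500) = 14.13
  Sd branch = 0.102·Sd^0.62·e^(0.033·RH+0.04·T) = 32.85 μm/a
  r_corr = 14.13 + 32.85 = 46.99 μm/a
47 μm/a falls in (25, 50] for carbon steel → category C3

C3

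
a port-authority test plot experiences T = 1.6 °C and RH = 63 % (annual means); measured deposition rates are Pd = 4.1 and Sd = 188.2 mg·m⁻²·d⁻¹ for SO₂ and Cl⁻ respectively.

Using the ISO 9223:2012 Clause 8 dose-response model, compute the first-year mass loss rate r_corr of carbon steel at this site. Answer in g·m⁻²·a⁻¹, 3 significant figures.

r_corr = 205 g·m⁻²·a⁻¹

carbon steel: T≤10 °C ⇒ hinge +0.150·(1.6−10) = -1.2600
  SO₂ term: 1.77·4.1^0.52·exp(0.02·63-1.2600) = 3.687
  Sd branch = 0.102·Sd^0.62·e^(0.033·RH+0.04·T) = 22.36 μm/a
  sum: 3.687 + 22.36 → r_corr = 26.05 μm/a
Convert to mass loss: 26.05 μm/a × 7.85 g/cm³ = 204.5 g·m⁻²·a⁻¹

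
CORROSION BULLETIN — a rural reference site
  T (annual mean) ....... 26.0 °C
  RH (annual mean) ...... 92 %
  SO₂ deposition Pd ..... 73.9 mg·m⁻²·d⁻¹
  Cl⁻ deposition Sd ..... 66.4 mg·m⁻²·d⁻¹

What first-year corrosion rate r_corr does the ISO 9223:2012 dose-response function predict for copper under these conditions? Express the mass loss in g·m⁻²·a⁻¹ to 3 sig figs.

copper: temperature factor f = -0.080·(16.0) = -1.2800
  sulphur-dioxide contribution → 1.027 μm/a
  chloride contribution → 3.122 μm/a
  ⇒ r_corr(copper) = 4.149 μm/a
Convert to mass loss: 4.149 μm/a × 8.96 g/cm³ = 37.17 g·m⁻²·a⁻¹

r_corr = 37.2 g·m⁻²·a⁻¹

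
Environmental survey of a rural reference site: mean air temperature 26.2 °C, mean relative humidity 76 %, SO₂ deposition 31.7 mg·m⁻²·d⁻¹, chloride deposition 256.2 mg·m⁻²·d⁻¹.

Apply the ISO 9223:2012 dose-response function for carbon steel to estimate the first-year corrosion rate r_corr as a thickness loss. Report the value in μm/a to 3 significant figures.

carbon steel: f(T) = -0.054·(T−10) [T>10 °C] = -0.8748
  SO₂ term: 1.77·31.7^0.52·exp(0.02·76-0.8748) = 20.36
  Sd branch = 0.102·Sd^0.62·e^(0.033·RH+0.04·T) = 111.2 μm/a
  r_corr = 20.36 + 111.2 = 131.6 μm/a

r_corr = 132 μm/a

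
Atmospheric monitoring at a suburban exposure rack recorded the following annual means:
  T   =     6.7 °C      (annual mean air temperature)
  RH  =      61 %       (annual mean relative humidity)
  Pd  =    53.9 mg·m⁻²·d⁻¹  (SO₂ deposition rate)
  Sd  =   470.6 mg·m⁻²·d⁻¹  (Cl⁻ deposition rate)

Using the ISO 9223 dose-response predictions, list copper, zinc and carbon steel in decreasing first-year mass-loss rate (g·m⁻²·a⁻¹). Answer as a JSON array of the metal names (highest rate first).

copper: f(T) = +0.126·(T−10) [T≤10 °C] = -0.4158
  sulphur-dioxide contribution → 0.3605 μm/a
  chloride contribution → 0.674 μm/a
  total first-year rate 1.034 μm/a
  mass loss = 1.034 μm/a × 8.96 g/cm³ = 9.269 g·m⁻²·a⁻¹
zinc: f(T) = +0.038·(T−10) [T≤10 °C] = -0.1254
  sulphur-dioxide contribution → 1.088 μm/a
  chloride contribution → 1.682 μm/a
  ⇒ r_corr(zinc) = 2.77 μm/a
  mass loss = 2.77 μm/a × 7.14 g/cm³ = 19.78 g·m⁻²·a⁻¹
carbon steel: T≤10 °C ⇒ hinge +0.150·(6.7−10) = -0.4950
  sulphur-dioxide contribution → 29.06 μm/a
  chloride contribution → 45.32 μm/a
  total first-year rate 74.38 μm/a
  mass loss = 74.38 μm/a × 7.85 g/cm³ = 583.8 g·m⁻²·a⁻¹
Ordering by g·m⁻²·a⁻¹: carbon steel (584) > zinc (19.8) > copper (9.27)

["carbon steel", "zinc", "copper"]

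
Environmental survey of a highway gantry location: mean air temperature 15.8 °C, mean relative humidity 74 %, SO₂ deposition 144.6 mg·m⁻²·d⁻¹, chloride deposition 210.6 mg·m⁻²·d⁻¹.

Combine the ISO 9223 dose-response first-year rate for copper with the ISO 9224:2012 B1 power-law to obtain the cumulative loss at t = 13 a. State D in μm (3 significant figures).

copper: temperature factor f = -0.080·(5.8) = -0.4640
  Pd branch = 0.0053·Pd^0.26·e^(0.059·RH+f) = 0.9562 μm/a
  Sd branch = 0.01025·Sd^0.27·e^(0.036·RH+0.049·T) = 1.353 μm/a
  sum: 0.9562 + 1.353 → r_corr = 2.309 μm/a
Long-term exponent b (ISO 9224 Table 2, B1) = 0.667
  D(13) = 2.309 × 13^0.667 = 2.309 × 5.534 = 12.78 μm

D(13) = 12.8 μm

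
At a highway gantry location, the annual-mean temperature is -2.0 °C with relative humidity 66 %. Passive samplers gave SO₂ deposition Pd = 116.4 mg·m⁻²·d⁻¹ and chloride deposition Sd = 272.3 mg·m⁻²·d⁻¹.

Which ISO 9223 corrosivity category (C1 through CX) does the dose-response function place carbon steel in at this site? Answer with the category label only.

C3

carbon steel: f(T) = +0.150·(T−10) [T≤10 °C] = -1.8000
  SO₂ term: 1.77·116.4^0.52·exp(0.02·66-1.8000) = 13
  Cl⁻ term: 0.102·272.3^0.62·exp(0.033·66+0.04·-2.0) = 26.88
  r_corr = 13 + 26.88 = 39.88 μm/a
Category bounds: 25…50 μm/a bracket r_corr ⇒ C3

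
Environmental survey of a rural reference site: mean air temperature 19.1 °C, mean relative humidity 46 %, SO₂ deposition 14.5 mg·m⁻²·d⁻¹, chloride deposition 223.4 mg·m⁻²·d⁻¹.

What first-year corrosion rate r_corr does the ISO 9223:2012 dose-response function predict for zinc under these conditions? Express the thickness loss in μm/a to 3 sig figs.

zinc: f(T) = -0.071·(T−10) [T>10 °C] = -0.6461
  Pd branch = 0.0129·Pd^0.44·e^(0.046·RH+f) = 0.182 μm/a
  Sd branch = 0.0175·Sd^0.57·e^(0.008·RH+0.085·T) = 2.798 μm/a
  r_corr = 0.182 + 2.798 = 2.98 μm/a

r_corr = 2.98 μm/a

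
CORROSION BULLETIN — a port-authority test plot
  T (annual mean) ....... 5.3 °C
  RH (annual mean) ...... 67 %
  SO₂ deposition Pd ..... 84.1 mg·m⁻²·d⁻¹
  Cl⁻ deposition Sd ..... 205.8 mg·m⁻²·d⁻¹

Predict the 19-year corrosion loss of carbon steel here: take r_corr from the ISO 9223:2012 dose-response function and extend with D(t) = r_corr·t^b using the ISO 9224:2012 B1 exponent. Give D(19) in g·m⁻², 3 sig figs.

D(19) = 2.37e+03 g·m⁻²

carbon steel: f(T) = +0.150·(T−10) [T≤10 °C] = -0.7050
  Pd branch = 1.77·Pd^0.52·e^(0.02·RH+f) = 33.47 μm/a
  Sd branch = 0.102·Sd^0.62·e^(0.033·RH+0.04·T) = 31.28 μm/a
  r_corr = 33.47 + 31.28 = 64.75 μm/a
ISO 9224: D(t) = r_corr · t^b with b = 0.523 (carbon steel, B1)
  D(19) = 64.75 × 19^0.523 = 64.75 × 4.664 = 302 μm
  Mass loss = 302 μm × 7.85 g/cm³ = 2371 g·m⁻²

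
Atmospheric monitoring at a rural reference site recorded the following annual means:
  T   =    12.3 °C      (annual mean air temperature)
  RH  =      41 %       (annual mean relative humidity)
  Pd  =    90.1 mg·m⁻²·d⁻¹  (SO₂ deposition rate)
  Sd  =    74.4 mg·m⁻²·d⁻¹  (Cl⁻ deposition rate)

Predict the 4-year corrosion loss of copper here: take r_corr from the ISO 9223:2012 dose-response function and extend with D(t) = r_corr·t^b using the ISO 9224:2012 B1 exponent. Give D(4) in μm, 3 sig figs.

copper: f(T) = -0.080·(T−10) [T>10 °C] = -0.1840
  sulphur-dioxide contribution → 0.1596 μm/a
  chloride contribution → 0.2623 μm/a
  ⇒ r_corr(copper) = 0.422 μm/a
Long-term exponent b (ISO 9224 Table 2, B1) = 0.667
  D(4) = 0.422 × 4^0.667 = 0.422 × 2.521 = 1.064 μm

D(4) = 1.06 μm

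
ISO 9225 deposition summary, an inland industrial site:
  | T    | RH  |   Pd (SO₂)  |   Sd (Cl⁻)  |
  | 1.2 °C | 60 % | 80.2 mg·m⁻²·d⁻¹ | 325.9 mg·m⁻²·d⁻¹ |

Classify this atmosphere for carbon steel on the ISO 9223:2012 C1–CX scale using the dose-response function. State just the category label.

carbon steel: f(T) = +0.150·(T−10) [T≤10 °C] = -1.3200
  sulphur-dioxide contribution → 15.35 μm/a
  chloride contribution → 28.02 μm/a
  ⇒ r_corr(carbon steel) = 43.37 μm/a
ISO 9223 Table 2 (carbon steel): 25 < 43.4 ≤ 50 μm/a ⇒ C3

C3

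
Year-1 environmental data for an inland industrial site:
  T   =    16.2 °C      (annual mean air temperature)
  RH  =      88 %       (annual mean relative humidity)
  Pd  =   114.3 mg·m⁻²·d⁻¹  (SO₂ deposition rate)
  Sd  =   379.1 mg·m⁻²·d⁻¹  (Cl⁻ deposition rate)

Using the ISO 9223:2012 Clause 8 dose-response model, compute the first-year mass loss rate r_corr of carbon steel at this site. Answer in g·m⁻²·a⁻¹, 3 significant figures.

r_corr = 1.79e+03 g·m⁻²·a⁻¹

carbon steel: f(T) = -0.054·(T−10) [T>10 °C] = -0.3348
  Pd branch = 1.77·Pd^0.52·e^(0.02·RH+f) = 86.52 μm/a
  Cl⁻ term: 0.102·379.1^0.62·exp(0.033·88+0.04·16.2) = 141.3
  sum: 86.52 + 141.3 → r_corr = 227.8 μm/a
Convert to mass loss: 227.8 μm/a × 7.85 g/cm³ = 1788 g·m⁻²·a⁻¹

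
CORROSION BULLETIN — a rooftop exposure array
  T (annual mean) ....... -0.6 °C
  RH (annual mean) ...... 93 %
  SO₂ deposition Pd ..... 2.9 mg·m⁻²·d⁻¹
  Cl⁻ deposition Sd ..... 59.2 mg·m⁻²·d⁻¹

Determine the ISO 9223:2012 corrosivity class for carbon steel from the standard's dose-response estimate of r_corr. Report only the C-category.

C3

carbon steel: f(T) = +0.150·(T−10) [T≤10 °C] = -1.5900
  SO₂ term: 1.77·2.9^0.52·exp(0.02·93-1.5900) = 4.033
  Cl⁻ term: 0.102·59.2^0.62·exp(0.033·93+0.04·-0.6) = 26.91
  r_corr = 4.033 + 26.91 = 30.94 μm/a
30.9 μm/a falls in (25, 50] for carbon steel → category C3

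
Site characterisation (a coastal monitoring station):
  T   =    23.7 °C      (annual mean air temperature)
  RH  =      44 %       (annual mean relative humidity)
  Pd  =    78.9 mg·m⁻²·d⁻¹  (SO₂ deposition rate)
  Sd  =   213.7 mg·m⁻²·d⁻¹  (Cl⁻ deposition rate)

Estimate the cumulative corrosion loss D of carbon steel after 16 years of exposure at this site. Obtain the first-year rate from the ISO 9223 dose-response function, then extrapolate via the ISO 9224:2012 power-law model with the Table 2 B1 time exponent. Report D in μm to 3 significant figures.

carbon steel: f(T) = -0.054·(T−10) [T>10 °C] = -0.7398
  sulphur-dioxide contribution → 19.74 μm/a
  chloride contribution → 31.29 μm/a
  ⇒ r_corr(carbon steel) = 51.03 μm/a
ISO 9224: D(t) = r_corr · t^b with b = 0.523 (carbon steel, B1)
  D(16) = 51.03 × 16^0.523 = 51.03 × 4.263 = 217.6 μm

D(16) = 218 μm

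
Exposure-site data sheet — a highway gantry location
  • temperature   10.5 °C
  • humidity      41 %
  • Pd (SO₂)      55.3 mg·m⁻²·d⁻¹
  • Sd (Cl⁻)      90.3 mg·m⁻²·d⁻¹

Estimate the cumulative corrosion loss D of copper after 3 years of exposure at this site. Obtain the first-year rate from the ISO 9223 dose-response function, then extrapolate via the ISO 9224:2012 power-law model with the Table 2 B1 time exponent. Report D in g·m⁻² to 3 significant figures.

D(3) = 7.75 g·m⁻²

copper: f(T) = -0.080·(T−10) [T>10 °C] = -0.0400
  Pd branch = 0.0053·Pd^0.26·e^(0.059·RH+f) = 0.1624 μm/a
  Sd branch = 0.01025·Sd^0.27·e^(0.036·RH+0.049·T) = 0.2531 μm/a
  sum: 0.1624 + 0.2531 → r_corr = 0.4155 μm/a
Power-law: D(3) = r_corr · 3^0.667
  D(3) = 0.4155 × 3^0.667 = 0.4155 × 2.081 = 0.8645 μm
  Mass loss = 0.8645 μm × 8.96 g/cm³ = 7.746 g·m⁻²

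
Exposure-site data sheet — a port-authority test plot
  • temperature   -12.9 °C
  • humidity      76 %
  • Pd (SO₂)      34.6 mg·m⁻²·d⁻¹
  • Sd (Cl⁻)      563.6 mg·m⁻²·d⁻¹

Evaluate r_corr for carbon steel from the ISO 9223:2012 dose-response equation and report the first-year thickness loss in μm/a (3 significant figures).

r_corr = 39.6 μm/a

carbon steel: temperature factor f = +0.150·(-22.9) = -3.4350
  sulphur-dioxide contribution → 1.647 μm/a
  chloride contribution → 37.96 μm/a
  total first-year rate 39.61 μm/a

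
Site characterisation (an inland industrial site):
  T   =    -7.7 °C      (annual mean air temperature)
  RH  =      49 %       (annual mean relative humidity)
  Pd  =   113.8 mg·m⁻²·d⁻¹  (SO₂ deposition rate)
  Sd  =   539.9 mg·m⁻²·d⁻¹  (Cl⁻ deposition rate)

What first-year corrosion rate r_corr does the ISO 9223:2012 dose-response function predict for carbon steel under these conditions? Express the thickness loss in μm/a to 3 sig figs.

carbon steel: temperature factor f = +0.150·(-17.7) = -2.6550
  sulphur-dioxide contribution → 3.888 μm/a
  chloride contribution → 18.67 μm/a
  ⇒ r_corr(carbon steel) = 22.56 μm/a

r_corr = 22.6 μm/a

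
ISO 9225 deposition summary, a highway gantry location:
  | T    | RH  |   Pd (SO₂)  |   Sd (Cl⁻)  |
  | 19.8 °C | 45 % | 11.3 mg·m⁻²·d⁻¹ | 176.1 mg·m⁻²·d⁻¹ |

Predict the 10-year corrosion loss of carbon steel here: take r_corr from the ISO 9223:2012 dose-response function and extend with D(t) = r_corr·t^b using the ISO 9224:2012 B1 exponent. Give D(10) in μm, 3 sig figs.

carbon steel: temperature factor f = -0.054·(9.8) = -0.5292
  Pd branch = 1.77·Pd^0.52·e^(0.02·RH+f) = 9.049 μm/a
  Cl⁻ term: 0.102·176.1^0.62·exp(0.033·45+0.04·19.8) = 24.54
  sum: 9.049 + 24.54 → r_corr = 33.59 μm/a
Long-term exponent b (ISO 9224 Table 2, B1) = 0.523
  D(10) = 33.59 × 10^0.523 = 33.59 × 3.334 = 112 μm

D(10) = 112 μm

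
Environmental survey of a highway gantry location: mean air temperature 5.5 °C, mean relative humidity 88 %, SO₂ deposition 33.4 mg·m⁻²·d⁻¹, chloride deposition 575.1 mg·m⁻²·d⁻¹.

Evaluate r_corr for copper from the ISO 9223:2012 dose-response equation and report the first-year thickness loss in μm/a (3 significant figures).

copper: f(T) = +0.126·(T−10) [T≤10 °C] = -0.5670
  Pd branch = 0.0053·Pd^0.26·e^(0.059·RH+f) = 1.346 μm/a
  Cl⁻ term: 0.01025·575.1^0.27·exp(0.036·88+0.049·5.5) = 1.773
  sum: 1.346 + 1.773 → r_corr = 3.119 μm/a

r_corr = 3.12 μm/a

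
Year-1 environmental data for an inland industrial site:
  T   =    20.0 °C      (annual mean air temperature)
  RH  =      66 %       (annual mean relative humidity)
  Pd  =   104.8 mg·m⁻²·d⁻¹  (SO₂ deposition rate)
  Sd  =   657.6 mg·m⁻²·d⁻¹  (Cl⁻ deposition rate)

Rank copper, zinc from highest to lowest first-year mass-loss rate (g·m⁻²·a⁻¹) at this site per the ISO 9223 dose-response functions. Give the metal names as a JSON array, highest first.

["zinc", "copper"]

copper: T>10 °C ⇒ hinge -0.080·(20.0−10) = -0.8000
  Pd branch = 0.0053·Pd^0.26·e^(0.059·RH+f) = 0.392 μm/a
  Sd branch = 0.01025·Sd^0.27·e^(0.036·RH+0.049·T) = 1.695 μm/a
  sum: 0.392 + 1.695 → r_corr = 2.087 μm/a
  mass loss = 2.087 μm/a × 8.96 g/cm³ = 18.7 g·m⁻²·a⁻¹
zinc: T>10 °C ⇒ hinge -0.071·(20.0−10) = -0.7100
  Pd branch = 0.0129·Pd^0.44·e^(0.046·RH+f) = 1.023 μm/a
  Cl⁻ term: 0.0175·657.6^0.57·exp(0.008·66+0.085·20.0) = 6.56
  r_corr = 1.023 + 6.56 = 7.582 μm/a
  mass loss = 7.582 μm/a × 7.14 g/cm³ = 54.14 g·m⁻²·a⁻¹
Ordering by g·m⁻²·a⁻¹: zinc (54.1) > copper (18.7)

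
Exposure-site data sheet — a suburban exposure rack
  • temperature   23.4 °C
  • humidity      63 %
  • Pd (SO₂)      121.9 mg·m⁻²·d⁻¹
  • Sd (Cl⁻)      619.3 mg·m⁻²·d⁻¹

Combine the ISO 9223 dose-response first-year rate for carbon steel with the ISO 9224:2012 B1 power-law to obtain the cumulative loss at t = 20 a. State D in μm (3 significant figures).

D(20) = 713 μm

carbon steel: temperature factor f = -0.054·(13.4) = -0.7236
  SO₂ term: 1.77·121.9^0.52·exp(0.02·63-0.7236) = 36.78
  Sd branch = 0.102·Sd^0.62·e^(0.033·RH+0.04·T) = 111.9 μm/a
  sum: 36.78 + 111.9 → r_corr = 148.7 μm/a
ISO 9224: D(t) = r_corr · t^b with b = 0.523 (carbon steel, B1)
  D(20) = 148.7 × 20^0.523 = 148.7 × 4.791 = 712.5 μm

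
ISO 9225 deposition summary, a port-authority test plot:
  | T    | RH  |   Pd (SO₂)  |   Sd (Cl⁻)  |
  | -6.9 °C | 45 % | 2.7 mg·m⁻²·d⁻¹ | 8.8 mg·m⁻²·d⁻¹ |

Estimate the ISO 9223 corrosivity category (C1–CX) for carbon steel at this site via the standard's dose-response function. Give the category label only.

carbon steel: f(T) = +0.150·(T−10) [T≤10 °C] = -2.5350
  sulphur-dioxide contribution → 0.5784 μm/a
  chloride contribution → 1.316 μm/a
  total first-year rate 1.894 μm/a
ISO 9223 Table 2 (carbon steel): 1.3 < 1.89 ≤ 25 μm/a ⇒ C2

C2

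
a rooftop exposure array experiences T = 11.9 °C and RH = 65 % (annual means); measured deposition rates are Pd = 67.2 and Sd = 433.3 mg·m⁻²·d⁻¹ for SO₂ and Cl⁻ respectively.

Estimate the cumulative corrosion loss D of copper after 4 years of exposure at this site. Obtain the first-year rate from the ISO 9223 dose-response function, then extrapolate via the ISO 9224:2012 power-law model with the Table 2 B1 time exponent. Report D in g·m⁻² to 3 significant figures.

copper: f(T) = -0.080·(T−10) [T>10 °C] = -0.1520
  sulphur-dioxide contribution → 0.6294 μm/a
  chloride contribution → 0.9821 μm/a
  ⇒ r_corr(copper) = 1.611 μm/a
Power-law: D(4) = r_corr · 4^0.667
  D(4) = 1.611 × 4^0.667 = 1.611 × 2.521 = 4.062 μm
  Mass loss = 4.062 μm × 8.96 g/cm³ = 36.4 g·m⁻²

D(4) = 36.4 g·m⁻²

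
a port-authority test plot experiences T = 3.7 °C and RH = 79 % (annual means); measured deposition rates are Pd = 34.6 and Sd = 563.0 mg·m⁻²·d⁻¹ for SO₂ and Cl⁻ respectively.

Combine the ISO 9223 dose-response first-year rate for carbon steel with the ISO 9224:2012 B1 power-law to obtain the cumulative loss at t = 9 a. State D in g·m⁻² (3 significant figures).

carbon steel: f(T) = +0.150·(T−10) [T≤10 °C] = -0.9450
  sulphur-dioxide contribution → 21.09 μm/a
  chloride contribution → 81.36 μm/a
  total first-year rate 102.4 μm/a
Power-law: D(9) = r_corr · 9^0.523
  D(9) = 102.4 × 9^0.523 = 102.4 × 3.156 = 323.3 μm
  Mass loss = 323.3 μm × 7.85 g/cm³ = 2538 g·m⁻²

D(9) = 2.54e+03 g·m⁻²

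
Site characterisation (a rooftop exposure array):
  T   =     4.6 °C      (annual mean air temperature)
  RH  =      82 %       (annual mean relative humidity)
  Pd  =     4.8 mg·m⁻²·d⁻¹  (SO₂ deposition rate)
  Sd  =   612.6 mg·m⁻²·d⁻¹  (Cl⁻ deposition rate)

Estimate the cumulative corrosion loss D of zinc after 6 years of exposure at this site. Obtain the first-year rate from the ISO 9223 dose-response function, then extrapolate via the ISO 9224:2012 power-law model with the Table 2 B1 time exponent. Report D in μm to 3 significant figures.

D(6) = 12.2 μm

zinc: temperature factor f = +0.038·(-5.4) = -0.2052
  Pd branch = 0.0129·Pd^0.44·e^(0.046·RH+f) = 0.9107 μm/a
  Sd branch = 0.0175·Sd^0.57·e^(0.008·RH+0.085·T) = 1.934 μm/a
  r_corr = 0.9107 + 1.934 = 2.845 μm/a
ISO 9224: D(t) = r_corr · t^b with b = 0.813 (zinc, B1)
  D(6) = 2.845 × 6^0.813 = 2.845 × 4.292 = 12.21 μm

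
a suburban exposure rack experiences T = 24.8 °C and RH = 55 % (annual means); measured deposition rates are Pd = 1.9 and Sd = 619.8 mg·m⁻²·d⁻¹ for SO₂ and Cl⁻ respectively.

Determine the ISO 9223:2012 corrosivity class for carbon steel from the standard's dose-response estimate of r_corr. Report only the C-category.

C5

carbon steel: temperature factor f = -0.054·(14.8) = -0.7992
  sulphur-dioxide contribution → 3.339 μm/a
  chloride contribution → 90.96 μm/a
  ⇒ r_corr(carbon steel) = 94.3 μm/a
94.3 μm/a falls in (80, 200] for carbon steel → category C5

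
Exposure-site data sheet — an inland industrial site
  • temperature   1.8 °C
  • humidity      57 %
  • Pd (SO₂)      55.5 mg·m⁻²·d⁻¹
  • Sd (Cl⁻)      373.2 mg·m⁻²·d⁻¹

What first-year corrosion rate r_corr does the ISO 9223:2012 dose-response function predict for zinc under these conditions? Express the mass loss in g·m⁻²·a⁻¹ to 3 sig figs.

r_corr = 12.2 g·m⁻²·a⁻¹

zinc: temperature factor f = +0.038·(-8.2) = -0.3116
  sulphur-dioxide contribution → 0.7612 μm/a
  chloride contribution → 0.9409 μm/a
  total first-year rate 1.702 μm/a
Convert to mass loss: 1.702 μm/a × 7.14 g/cm³ = 12.15 g·m⁻²·a⁻¹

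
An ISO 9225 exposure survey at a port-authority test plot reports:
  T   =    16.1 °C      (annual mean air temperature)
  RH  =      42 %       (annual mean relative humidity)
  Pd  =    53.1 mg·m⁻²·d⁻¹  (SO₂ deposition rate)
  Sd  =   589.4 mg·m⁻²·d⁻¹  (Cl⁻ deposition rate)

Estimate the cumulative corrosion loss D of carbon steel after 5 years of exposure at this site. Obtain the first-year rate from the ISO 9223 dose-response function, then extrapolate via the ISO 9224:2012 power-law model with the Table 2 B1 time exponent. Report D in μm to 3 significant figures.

D(5) = 148 μm

carbon steel: f(T) = -0.054·(T−10) [T>10 °C] = -0.3294
  Pd branch = 1.77·Pd^0.52·e^(0.02·RH+f) = 23.27 μm/a
  Cl⁻ term: 0.102·589.4^0.62·exp(0.033·42+0.04·16.1) = 40.54
  sum: 23.27 + 40.54 → r_corr = 63.81 μm/a
Long-term exponent b (ISO 9224 Table 2, B1) = 0.523
  D(5) = 63.81 × 5^0.523 = 63.81 × 2.32 = 148.1 μm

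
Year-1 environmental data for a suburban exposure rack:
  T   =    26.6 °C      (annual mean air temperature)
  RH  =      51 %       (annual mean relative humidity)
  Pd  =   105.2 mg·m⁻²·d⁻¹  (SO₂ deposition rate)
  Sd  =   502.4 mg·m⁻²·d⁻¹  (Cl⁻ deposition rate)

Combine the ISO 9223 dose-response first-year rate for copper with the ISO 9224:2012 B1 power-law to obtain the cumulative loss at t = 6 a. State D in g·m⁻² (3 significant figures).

copper: f(T) = -0.080·(T−10) [T>10 °C] = -1.3280
  sulphur-dioxide contribution → 0.09551 μm/a
  chloride contribution → 1.269 μm/a
  ⇒ r_corr(copper) = 1.364 μm/a
Power-law: D(6) = r_corr · 6^0.667
  D(6) = 1.364 × 6^0.667 = 1.364 × 3.304 = 4.508 μm
  Mass loss = 4.508 μm × 8.96 g/cm³ = 40.39 g·m⁻²

D(6) = 40.4 g·m⁻²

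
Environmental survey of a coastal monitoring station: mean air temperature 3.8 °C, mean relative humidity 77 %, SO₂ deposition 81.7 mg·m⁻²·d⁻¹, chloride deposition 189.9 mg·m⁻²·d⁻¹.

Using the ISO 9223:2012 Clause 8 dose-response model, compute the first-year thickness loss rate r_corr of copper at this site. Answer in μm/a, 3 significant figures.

r_corr = 1.53 μm/a

copper: f(T) = +0.126·(T−10) [T≤10 °C] = -0.7812
  Pd branch = 0.0053·Pd^0.26·e^(0.059·RH+f) = 0.7164 μm/a
  Cl⁻ term: 0.01025·189.9^0.27·exp(0.036·77+0.049·3.8) = 0.8141
  r_corr = 0.7164 + 0.8141 = 1.531 μm/a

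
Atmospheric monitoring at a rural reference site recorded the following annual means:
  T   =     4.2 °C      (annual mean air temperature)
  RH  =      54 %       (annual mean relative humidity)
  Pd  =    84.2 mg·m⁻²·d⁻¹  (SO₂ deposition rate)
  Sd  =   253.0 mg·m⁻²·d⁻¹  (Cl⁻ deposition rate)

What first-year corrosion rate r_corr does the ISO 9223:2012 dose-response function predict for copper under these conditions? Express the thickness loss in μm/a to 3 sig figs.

r_corr = 0.587 μm/a

copper: temperature factor f = +0.126·(-5.8) = -0.7308
  SO₂ term: 0.0053·84.2^0.26·exp(0.059·54-0.7308) = 0.1955
  Cl⁻ term: 0.01025·253.0^0.27·exp(0.036·54+0.049·4.2) = 0.3919
  r_corr = 0.1955 + 0.3919 = 0.5874 μm/a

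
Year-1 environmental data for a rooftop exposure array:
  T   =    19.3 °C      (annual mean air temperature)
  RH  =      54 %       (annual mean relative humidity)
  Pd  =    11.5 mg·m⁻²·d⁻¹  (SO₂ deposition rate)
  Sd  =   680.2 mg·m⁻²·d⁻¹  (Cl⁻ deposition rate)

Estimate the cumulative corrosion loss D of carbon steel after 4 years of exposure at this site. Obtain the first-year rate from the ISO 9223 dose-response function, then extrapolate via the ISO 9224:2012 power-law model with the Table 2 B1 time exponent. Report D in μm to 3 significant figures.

D(4) = 178 μm

carbon steel: temperature factor f = -0.054·(9.3) = -0.5022
  SO₂ term: 1.77·11.5^0.52·exp(0.02·54-0.5022) = 11.23
  Cl⁻ term: 0.102·680.2^0.62·exp(0.033·54+0.04·19.3) = 74.82
  sum: 11.23 + 74.82 → r_corr = 86.05 μm/a
ISO 9224: D(t) = r_corr · t^b with b = 0.523 (carbon steel, B1)
  D(4) = 86.05 × 4^0.523 = 86.05 × 2.065 = 177.7 μm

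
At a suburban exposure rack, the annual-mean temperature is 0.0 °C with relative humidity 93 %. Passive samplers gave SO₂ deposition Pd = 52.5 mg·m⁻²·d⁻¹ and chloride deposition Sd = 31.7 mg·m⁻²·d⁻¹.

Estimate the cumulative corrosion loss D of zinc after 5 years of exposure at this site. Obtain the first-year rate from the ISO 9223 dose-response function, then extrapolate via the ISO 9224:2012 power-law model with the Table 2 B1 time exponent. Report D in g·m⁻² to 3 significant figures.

D(5) = 103 g·m⁻²

zinc: T≤10 °C ⇒ hinge +0.038·(0.0−10) = -0.3800
  SO₂ term: 0.0129·52.5^0.44·exp(0.046·93-0.3800) = 3.634
  Cl⁻ term: 0.0175·31.7^0.57·exp(0.008·93+0.085·0.0) = 0.2641
  sum: 3.634 + 0.2641 → r_corr = 3.898 μm/a
Long-term exponent b (ISO 9224 Table 2, B1) = 0.813
  D(5) = 3.898 × 5^0.813 = 3.898 × 3.701 = 14.42 μm
  Mass loss = 14.42 μm × 7.14 g/cm³ = 103 g·m⁻²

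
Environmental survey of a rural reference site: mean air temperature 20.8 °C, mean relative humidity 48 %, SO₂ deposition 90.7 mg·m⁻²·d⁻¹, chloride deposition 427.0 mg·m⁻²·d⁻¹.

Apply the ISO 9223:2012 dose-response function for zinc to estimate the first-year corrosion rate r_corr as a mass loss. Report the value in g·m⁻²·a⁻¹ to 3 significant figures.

zinc: T>10 °C ⇒ hinge -0.071·(20.8−10) = -0.7668
  Pd branch = 0.0129·Pd^0.44·e^(0.046·RH+f) = 0.3961 μm/a
  Cl⁻ term: 0.0175·427.0^0.57·exp(0.008·48+0.085·20.8) = 4.753
  sum: 0.3961 + 4.753 → r_corr = 5.149 μm/a
Convert to mass loss: 5.149 μm/a × 7.14 g/cm³ = 36.77 g·m⁻²·a⁻¹

r_corr = 36.8 g·m⁻²·a⁻¹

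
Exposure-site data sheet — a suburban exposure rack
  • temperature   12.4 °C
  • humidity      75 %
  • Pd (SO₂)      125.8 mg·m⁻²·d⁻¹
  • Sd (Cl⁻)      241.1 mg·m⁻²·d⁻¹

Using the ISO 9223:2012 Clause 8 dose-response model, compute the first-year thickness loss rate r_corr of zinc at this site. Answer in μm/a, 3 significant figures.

r_corr = 4.96 μm/a

zinc: f(T) = -0.071·(T−10) [T>10 °C] = -0.1704
  sulphur-dioxide contribution → 2.876 μm/a
  chloride contribution → 2.086 μm/a
  ⇒ r_corr(zinc) = 4.961 μm/a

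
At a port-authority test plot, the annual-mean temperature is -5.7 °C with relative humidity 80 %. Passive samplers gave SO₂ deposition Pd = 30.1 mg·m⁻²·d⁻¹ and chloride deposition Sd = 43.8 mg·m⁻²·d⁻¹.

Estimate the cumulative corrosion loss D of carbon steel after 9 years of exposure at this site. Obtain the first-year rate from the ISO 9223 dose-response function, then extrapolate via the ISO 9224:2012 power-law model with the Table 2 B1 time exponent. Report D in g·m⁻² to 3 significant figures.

carbon steel: temperature factor f = +0.150·(-15.7) = -2.3550
  Pd branch = 1.77·Pd^0.52·e^(0.02·RH+f) = 4.886 μm/a
  Sd branch = 0.102·Sd^0.62·e^(0.033·RH+0.04·T) = 11.85 μm/a
  sum: 4.886 + 11.85 → r_corr = 16.74 μm/a
ISO 9224: D(t) = r_corr · t^b with b = 0.523 (carbon steel, B1)
  D(9) = 16.74 × 9^0.523 = 16.74 × 3.156 = 52.82 μm
  Mass loss = 52.82 μm × 7.85 g/cm³ = 414.6 g·m⁻²

D(9) = 415 g·m⁻²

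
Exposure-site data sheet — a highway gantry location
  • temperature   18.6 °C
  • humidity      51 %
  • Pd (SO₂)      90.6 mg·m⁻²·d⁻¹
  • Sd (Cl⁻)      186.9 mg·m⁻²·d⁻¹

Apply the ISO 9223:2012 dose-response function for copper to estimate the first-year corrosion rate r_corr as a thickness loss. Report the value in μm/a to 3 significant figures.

copper: temperature factor f = -0.080·(8.6) = -0.6880
  sulphur-dioxide contribution → 0.1742 μm/a
  chloride contribution → 0.6565 μm/a
  total first-year rate 0.8307 μm/a

r_corr = 0.831 μm/a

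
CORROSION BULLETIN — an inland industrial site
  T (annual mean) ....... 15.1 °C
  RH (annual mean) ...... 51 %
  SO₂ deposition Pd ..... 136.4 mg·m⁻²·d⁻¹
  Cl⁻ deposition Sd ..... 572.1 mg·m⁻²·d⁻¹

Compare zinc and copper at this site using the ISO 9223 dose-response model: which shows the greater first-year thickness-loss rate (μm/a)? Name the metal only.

zinc

zinc: temperature factor f = -0.071·(5.1) = -0.3621
  Pd branch = 0.0129·Pd^0.44·e^(0.046·RH+f) = 0.8157 μm/a
  Cl⁻ term: 0.0175·572.1^0.57·exp(0.008·51+0.085·15.1) = 3.543
  r_corr = 0.8157 + 3.543 = 4.359 μm/a
copper: temperature factor f = -0.080·(5.1) = -0.4080
  SO₂ term: 0.0053·136.4^0.26·exp(0.059·51-0.4080) = 0.2564
  Cl⁻ term: 0.01025·572.1^0.27·exp(0.036·51+0.049·15.1) = 0.7481
  sum: 0.2564 + 0.7481 → r_corr = 1.004 μm/a
Ordering by μm/a: zinc (4.36) > copper (1)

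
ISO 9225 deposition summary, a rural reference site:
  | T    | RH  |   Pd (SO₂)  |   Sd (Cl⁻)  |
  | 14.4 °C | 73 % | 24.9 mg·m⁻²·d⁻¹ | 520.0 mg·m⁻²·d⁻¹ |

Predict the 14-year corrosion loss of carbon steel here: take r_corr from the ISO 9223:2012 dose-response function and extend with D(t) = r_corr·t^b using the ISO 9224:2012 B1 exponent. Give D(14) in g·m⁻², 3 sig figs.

carbon steel: T>10 °C ⇒ hinge -0.054·(14.4−10) = -0.2376
  Pd branch = 1.77·Pd^0.52·e^(0.02·RH+f) = 31.98 μm/a
  Cl⁻ term: 0.102·520.0^0.62·exp(0.033·73+0.04·14.4) = 97.47
  sum: 31.98 + 97.47 → r_corr = 129.5 μm/a
Power-law: D(14) = r_corr · 14^0.523
  D(14) = 129.5 × 14^0.523 = 129.5 × 3.976 = 514.7 μm
  Mass loss = 514.7 μm × 7.85 g/cm³ = 4040 g·m⁻²

D(14) = 4.04e+03 g·m⁻²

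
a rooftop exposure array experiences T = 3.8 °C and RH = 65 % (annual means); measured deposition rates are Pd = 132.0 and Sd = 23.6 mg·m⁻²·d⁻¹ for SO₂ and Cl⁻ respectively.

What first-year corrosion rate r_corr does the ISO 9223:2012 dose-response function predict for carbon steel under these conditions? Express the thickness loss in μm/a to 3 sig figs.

carbon steel: f(T) = +0.150·(T−10) [T≤10 °C] = -0.9300
  SO₂ term: 1.77·132.0^0.52·exp(0.02·65-0.9300) = 32.46
  Sd branch = 0.102·Sd^0.62·e^(0.033·RH+0.04·T) = 7.201 μm/a
  r_corr = 32.46 + 7.201 = 39.66 μm/a

r_corr = 39.7 μm/a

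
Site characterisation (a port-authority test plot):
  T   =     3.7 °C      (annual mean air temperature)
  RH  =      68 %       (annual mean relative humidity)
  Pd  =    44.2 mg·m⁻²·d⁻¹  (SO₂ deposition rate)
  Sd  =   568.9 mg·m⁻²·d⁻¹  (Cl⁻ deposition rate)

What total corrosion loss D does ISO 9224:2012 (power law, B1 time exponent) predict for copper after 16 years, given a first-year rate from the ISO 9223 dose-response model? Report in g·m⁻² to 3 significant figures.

D(16) = 65.1 g·m⁻²

copper: f(T) = +0.126·(T−10) [T≤10 °C] = -0.7938
  sulphur-dioxide contribution → 0.3546 μm/a
  chloride contribution → 0.7879 μm/a
  total first-year rate 1.142 μm/a
Long-term exponent b (ISO 9224 Table 2, B1) = 0.667
  D(16) = 1.142 × 16^0.667 = 1.142 × 6.355 = 7.261 μm
  Mass loss = 7.261 μm × 8.96 g/cm³ = 65.06 g·m⁻²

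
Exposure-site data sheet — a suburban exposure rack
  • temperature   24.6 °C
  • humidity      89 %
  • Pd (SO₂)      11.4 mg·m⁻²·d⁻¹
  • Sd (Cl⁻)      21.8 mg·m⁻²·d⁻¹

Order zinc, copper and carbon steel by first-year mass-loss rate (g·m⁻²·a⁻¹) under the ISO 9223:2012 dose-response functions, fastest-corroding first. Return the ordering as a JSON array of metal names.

["carbon steel", "copper", "zinc"]

zinc: T>10 °C ⇒ hinge -0.071·(24.6−10) = -1.0366
  SO₂ term: 0.0129·11.4^0.44·exp(0.046·89-1.0366) = 0.8006
  Cl⁻ term: 0.0175·21.8^0.57·exp(0.008·89+0.085·24.6) = 1.672
  r_corr = 0.8006 + 1.672 = 2.473 μm/a
  mass loss = 2.473 μm/a × 7.14 g/cm³ = 17.66 g·m⁻²·a⁻¹
copper: temperature factor f = -0.080·(14.6) = -1.1680
  Pd branch = 0.0053·Pd^0.26·e^(0.059·RH+f) = 0.592 μm/a
  Cl⁻ term: 0.01025·21.8^0.27·exp(0.036·89+0.049·24.6) = 1.937
  sum: 0.592 + 1.937 → r_corr = 2.529 μm/a
  mass loss = 2.529 μm/a × 8.96 g/cm³ = 22.66 g·m⁻²·a⁻¹
carbon steel: temperature factor f = -0.054·(14.6) = -0.7884
  SO₂ term: 1.77·11.4^0.52·exp(0.02·89-0.7884) = 16.91
  Cl⁻ term: 0.102·21.8^0.62·exp(0.033·89+0.04·24.6) = 34.78
  sum: 16.91 + 34.78 → r_corr = 51.69 μm/a
  mass loss = 51.69 μm/a × 7.85 g/cm³ = 405.8 g·m⁻²·a⁻¹
Ordering by g·m⁻²·a⁻¹: carbon steel (406) > copper (22.7) > zinc (17.7)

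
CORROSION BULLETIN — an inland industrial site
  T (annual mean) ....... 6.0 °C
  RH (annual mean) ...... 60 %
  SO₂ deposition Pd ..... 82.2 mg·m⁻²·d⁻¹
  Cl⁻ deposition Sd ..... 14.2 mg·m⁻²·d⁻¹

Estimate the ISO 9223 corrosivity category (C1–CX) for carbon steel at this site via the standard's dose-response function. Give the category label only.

C3

carbon steel: temperature factor f = +0.150·(-4.0) = -0.6000
  Pd branch = 1.77·Pd^0.52·e^(0.02·RH+f) = 31.94 μm/a
  Sd branch = 0.102·Sd^0.62·e^(0.033·RH+0.04·T) = 4.866 μm/a
  r_corr = 31.94 + 4.866 = 36.8 μm/a
36.8 μm/a falls in (25, 50] for carbon steel → category C3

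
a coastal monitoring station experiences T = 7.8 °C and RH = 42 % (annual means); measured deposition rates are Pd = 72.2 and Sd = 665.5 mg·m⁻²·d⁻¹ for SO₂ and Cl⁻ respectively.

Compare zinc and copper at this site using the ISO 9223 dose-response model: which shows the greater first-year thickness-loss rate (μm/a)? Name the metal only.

zinc

zinc: T≤10 °C ⇒ hinge +0.038·(7.8−10) = -0.0836
  Pd branch = 0.0129·Pd^0.44·e^(0.046·RH+f) = 0.5384 μm/a
  Sd branch = 0.0175·Sd^0.57·e^(0.008·RH+0.085·T) = 1.932 μm/a
  sum: 0.5384 + 1.932 → r_corr = 2.471 μm/a
copper: temperature factor f = +0.126·(-2.2) = -0.2772
  Pd branch = 0.0053·Pd^0.26·e^(0.059·RH+f) = 0.1456 μm/a
  Sd branch = 0.01025·Sd^0.27·e^(0.036·RH+0.049·T) = 0.3941 μm/a
  r_corr = 0.1456 + 0.3941 = 0.5398 μm/a
Ordering by μm/a: zinc (2.47) > copper (0.54)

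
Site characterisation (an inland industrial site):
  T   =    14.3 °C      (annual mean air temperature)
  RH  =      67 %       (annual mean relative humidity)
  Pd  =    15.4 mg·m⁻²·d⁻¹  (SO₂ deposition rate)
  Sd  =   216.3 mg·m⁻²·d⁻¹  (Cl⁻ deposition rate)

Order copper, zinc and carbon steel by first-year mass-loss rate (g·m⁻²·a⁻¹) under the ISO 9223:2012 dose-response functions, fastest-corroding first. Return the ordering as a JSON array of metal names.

copper: f(T) = -0.080·(T−10) [T>10 °C] = -0.3440
  Pd branch = 0.0053·Pd^0.26·e^(0.059·RH+f) = 0.3985 μm/a
  Sd branch = 0.01025·Sd^0.27·e^(0.036·RH+0.049·T) = 0.9841 μm/a
  r_corr = 0.3985 + 0.9841 = 1.383 μm/a
  mass loss = 1.383 μm/a × 8.96 g/cm³ = 12.39 g·m⁻²·a⁻¹
zinc: f(T) = -0.071·(T−10) [T>10 °C] = -0.3053
  SO₂ term: 0.0129·15.4^0.44·exp(0.046·67-0.3053) = 0.6902
  Sd branch = 0.0175·Sd^0.57·e^(0.008·RH+0.085·T) = 2.161 μm/a
  r_corr = 0.6902 + 2.161 = 2.851 μm/a
  mass loss = 2.851 μm/a × 7.14 g/cm³ = 20.36 g·m⁻²·a⁻¹
carbon steel: temperature factor f = -0.054·(4.3) = -0.2322
  Pd branch = 1.77·Pd^0.52·e^(0.02·RH+f) = 22.21 μm/a
  Sd branch = 0.102·Sd^0.62·e^(0.033·RH+0.04·T) = 46.24 μm/a
  r_corr = 22.21 + 46.24 = 68.45 μm/a
  mass loss = 68.45 μm/a × 7.85 g/cm³ = 537.3 g·m⁻²·a⁻¹
Ordering by g·m⁻²·a⁻¹: carbon steel (537) > zinc (20.4) > copper (12.4)

["carbon steel", "zinc", "copper"]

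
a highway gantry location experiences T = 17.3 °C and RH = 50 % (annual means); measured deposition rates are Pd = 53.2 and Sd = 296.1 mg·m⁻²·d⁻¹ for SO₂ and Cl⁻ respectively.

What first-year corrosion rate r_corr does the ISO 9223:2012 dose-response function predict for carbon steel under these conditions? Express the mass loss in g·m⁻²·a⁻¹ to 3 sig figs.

r_corr = 485 g·m⁻²·a⁻¹

carbon steel: f(T) = -0.054·(T−10) [T>10 °C] = -0.3942
  SO₂ term: 1.77·53.2^0.52·exp(0.02·50-0.3942) = 25.62
  Cl⁻ term: 0.102·296.1^0.62·exp(0.033·50+0.04·17.3) = 36.14
  r_corr = 25.62 + 36.14 = 61.76 μm/a
Convert to mass loss: 61.76 μm/a × 7.85 g/cm³ = 484.8 g·m⁻²·a⁻¹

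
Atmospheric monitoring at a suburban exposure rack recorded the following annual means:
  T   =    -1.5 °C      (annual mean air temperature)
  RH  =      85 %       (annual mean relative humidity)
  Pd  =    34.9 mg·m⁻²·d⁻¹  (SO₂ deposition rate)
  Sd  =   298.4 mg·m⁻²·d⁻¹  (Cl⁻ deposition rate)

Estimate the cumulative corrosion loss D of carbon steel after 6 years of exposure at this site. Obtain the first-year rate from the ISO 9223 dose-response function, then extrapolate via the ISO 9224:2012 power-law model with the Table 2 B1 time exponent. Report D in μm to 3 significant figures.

carbon steel: f(T) = +0.150·(T−10) [T≤10 °C] = -1.7250
  sulphur-dioxide contribution → 10.95 μm/a
  chloride contribution → 54.34 μm/a
  ⇒ r_corr(carbon steel) = 65.29 μm/a
ISO 9224: D(t) = r_corr · t^b with b = 0.523 (carbon steel, B1)
  D(6) = 65.29 × 6^0.523 = 65.29 × 2.553 = 166.7 μm

D(6) = 167 μm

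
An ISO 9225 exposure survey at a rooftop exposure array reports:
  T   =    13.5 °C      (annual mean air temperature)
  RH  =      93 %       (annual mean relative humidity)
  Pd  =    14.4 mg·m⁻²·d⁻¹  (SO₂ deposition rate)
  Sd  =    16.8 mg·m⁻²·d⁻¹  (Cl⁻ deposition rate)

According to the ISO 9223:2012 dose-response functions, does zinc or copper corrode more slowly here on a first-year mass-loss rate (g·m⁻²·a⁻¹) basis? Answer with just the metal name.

zinc

zinc: T>10 °C ⇒ hinge -0.071·(13.5−10) = -0.2485
  Pd branch = 0.0129·Pd^0.44·e^(0.046·RH+f) = 2.346 μm/a
  Sd branch = 0.0175·Sd^0.57·e^(0.008·RH+0.085·T) = 0.5793 μm/a
  sum: 2.346 + 0.5793 → r_corr = 2.925 μm/a
  mass loss = 2.925 μm/a × 7.14 g/cm³ = 20.88 g·m⁻²·a⁻¹
copper: T>10 °C ⇒ hinge -0.080·(13.5−10) = -0.2800
  Pd branch = 0.0053·Pd^0.26·e^(0.059·RH+f) = 1.936 μm/a
  Cl⁻ term: 0.01025·16.8^0.27·exp(0.036·93+0.049·13.5) = 1.21
  r_corr = 1.936 + 1.21 = 3.146 μm/a
  mass loss = 3.146 μm/a × 8.96 g/cm³ = 28.19 g·m⁻²·a⁻¹
Ordering by g·m⁻²·a⁻¹: copper (28.2) > zinc (20.9)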